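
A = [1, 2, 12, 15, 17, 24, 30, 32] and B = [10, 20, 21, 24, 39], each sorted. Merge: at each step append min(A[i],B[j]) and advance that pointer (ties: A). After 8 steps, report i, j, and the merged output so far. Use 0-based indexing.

i=0 j=0: A[i]=1<=B[j]=10 take 1, i++
i=1 j=0: A[i]=2<=B[j]=10 take 2, i++
i=2 j=0: A[i]=12>B[j]=10 take 10, j++
i=2 j=1: A[i]=12<=B[j]=20 take 12, i++
i=3 j=1: A[i]=15<=B[j]=20 take 15, i++
i=4 j=1: A[i]=17<=B[j]=20 take 17, i++
i=5 j=1: A[i]=24>B[j]=20 take 20, j++
i=5 j=2: A[i]=24>B[j]=21 take 21, j++

i=5, j=3, merged so far=[1, 2, 10, 12, 15, 17, 20, 21]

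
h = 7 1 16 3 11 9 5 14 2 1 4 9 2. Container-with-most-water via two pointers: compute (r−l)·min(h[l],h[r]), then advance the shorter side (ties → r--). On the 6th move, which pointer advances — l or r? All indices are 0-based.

l=0 r=12: min(7,2)*12=24 best=24 *, r--
l=0 r=11: min(7,9)*11=77 best=77 *, l++
l=1 r=11: min(1,9)*10=10 best=77, l++
l=2 r=11: min(16,9)*9=81 best=81 *, r--
l=2 r=10: min(16,4)*8=32 best=81, r--
l=2 r=9: min(16,1)*7=7 best=81, r--

r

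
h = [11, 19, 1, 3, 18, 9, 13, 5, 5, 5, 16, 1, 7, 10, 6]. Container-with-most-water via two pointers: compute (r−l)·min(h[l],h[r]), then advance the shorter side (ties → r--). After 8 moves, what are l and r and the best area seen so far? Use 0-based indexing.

l=1, r=7, best area=144

l=0 r=14: min(11,6)*14=84 best=84 *, r--
l=0 r=13: min(11,10)*13=130 best=130 *, r--
l=0 r=12: min(11,7)*12=84 best=130, r--
l=0 r=11: min(11,1)*11=11 best=130, r--
l=0 r=10: min(11,16)*10=110 best=130, l++
l=1 r=10: min(19,16)*9=144 best=144 *, r--
l=1 r=9: min(19,5)*8=40 best=144, r--
l=1 r=8: min(19,5)*7=35 best=144, r--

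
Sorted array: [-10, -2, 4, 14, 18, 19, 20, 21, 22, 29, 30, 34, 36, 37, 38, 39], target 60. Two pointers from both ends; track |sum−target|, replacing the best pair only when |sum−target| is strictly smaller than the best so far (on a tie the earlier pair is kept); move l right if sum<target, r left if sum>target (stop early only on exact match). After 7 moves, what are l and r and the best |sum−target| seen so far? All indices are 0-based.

l=0 r=15: -10+39=29 d=31 *, l++
l=1 r=15: -2+39=37 d=23 *, l++
l=2 r=15: 4+39=43 d=17 *, l++
l=3 r=15: 14+39=53 d=7 *, l++
l=4 r=15: 18+39=57 d=3 *, l++
l=5 r=15: 19+39=58 d=2 *, l++
l=6 r=15: 20+39=59 d=1 *, l++

l=7, r=15, best |Δ|=1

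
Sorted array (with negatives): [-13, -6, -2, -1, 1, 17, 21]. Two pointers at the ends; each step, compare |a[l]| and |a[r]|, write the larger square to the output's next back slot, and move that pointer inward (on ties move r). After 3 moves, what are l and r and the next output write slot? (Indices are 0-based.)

l=1, r=4, next write slot=3

l=0 r=6: |-13|<=|21| out[6]=441, r--
l=0 r=5: |-13|<=|17| out[5]=289, r--
l=0 r=4: |-13|>|1| out[4]=169, l++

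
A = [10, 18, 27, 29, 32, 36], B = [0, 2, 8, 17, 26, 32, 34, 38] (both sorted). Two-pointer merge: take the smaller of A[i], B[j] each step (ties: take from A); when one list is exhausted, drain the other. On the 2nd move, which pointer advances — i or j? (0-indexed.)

[i=0,j=0] A[i]=10>B[j]=0 take 0 → j++
[i=0,j=1] A[i]=10>B[j]=2 take 2 → j++

j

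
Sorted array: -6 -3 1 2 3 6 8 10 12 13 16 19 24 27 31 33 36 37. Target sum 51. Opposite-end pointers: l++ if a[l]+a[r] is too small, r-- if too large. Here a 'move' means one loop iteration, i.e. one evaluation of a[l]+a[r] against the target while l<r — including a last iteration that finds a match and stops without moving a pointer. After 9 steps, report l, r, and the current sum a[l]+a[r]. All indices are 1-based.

l=1 r=18: -6+37=31 <51, l++
l=2 r=18: -3+37=34 <51, l++
l=3 r=18: 1+37=38 <51, l++
l=4 r=18: 2+37=39 <51, l++
l=5 r=18: 3+37=40 <51, l++
l=6 r=18: 6+37=43 <51, l++
l=7 r=18: 8+37=45 <51, l++
l=8 r=18: 10+37=47 <51, l++
l=9 r=18: 12+37=49 <51, l++

l=10, r=18, sum=50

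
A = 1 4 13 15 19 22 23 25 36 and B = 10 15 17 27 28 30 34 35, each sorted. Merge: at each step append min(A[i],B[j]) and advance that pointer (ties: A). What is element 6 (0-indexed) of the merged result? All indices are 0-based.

merged[6] = 17

[i=0,j=0] A[i]=1<=B[j]=10 take 1 → i++
[i=1,j=0] A[i]=4<=B[j]=10 take 4 → i++
[i=2,j=0] A[i]=13>B[j]=10 take 10 → j++
[i=2,j=1] A[i]=13<=B[j]=15 take 13 → i++
[i=3,j=1] A[i]=15<=B[j]=15 take 15 → i++
[i=4,j=1] A[i]=19>B[j]=15 take 15 → j++
[i=4,j=2] A[i]=19>B[j]=17 take 17 → j++
[i=4,j=3] A[i]=19<=B[j]=27 take 19 → i++
[i=5,j=3] A[i]=22<=B[j]=27 take 22 → i++
[i=6,j=3] A[i]=23<=B[j]=27 take 23 → i++
[i=7,j=3] A[i]=25<=B[j]=27 take 25 → i++
[i=8,j=3] A[i]=36>B[j]=27 take 27 → j++
[i=8,j=4] A[i]=36>B[j]=28 take 28 → j++
[i=8,j=5] A[i]=36>B[j]=30 take 30 → j++
[i=8,j=6] A[i]=36>B[j]=34 take 34 → j++
[i=8,j=7] A[i]=36>B[j]=35 take 35 → j++
[i=8,j=8] B done, take A[i]=36 → i++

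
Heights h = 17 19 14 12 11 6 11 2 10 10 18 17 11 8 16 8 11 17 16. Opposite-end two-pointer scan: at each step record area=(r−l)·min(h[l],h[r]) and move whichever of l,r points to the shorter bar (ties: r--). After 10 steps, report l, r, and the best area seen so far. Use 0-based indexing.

l=1, r=9, best area=289

[0,18] min(17,16)*18=288 best=288 * → r--
[0,17] min(17,17)*17=289 best=289 * → r--
[0,16] min(17,11)*16=176 best=289 → r--
[0,15] min(17,8)*15=120 best=289 → r--
[0,14] min(17,16)*14=224 best=289 → r--
[0,13] min(17,8)*13=104 best=289 → r--
[0,12] min(17,11)*12=132 best=289 → r--
[0,11] min(17,17)*11=187 best=289 → r--
[0,10] min(17,18)*10=170 best=289 → l++
[1,10] min(19,18)*9=162 best=289 → r--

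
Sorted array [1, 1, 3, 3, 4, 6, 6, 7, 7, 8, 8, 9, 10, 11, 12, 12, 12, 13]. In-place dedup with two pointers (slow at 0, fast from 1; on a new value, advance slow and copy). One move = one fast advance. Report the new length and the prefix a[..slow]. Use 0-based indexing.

slow=0 fast=1: a[fast]=1=a[slow] dup, fast++
slow=0 fast=2: a[fast]=3≠a[slow]=1 write a[1]=3, slow++,fast++
slow=1 fast=3: a[fast]=3=a[slow] dup, fast++
slow=1 fast=4: a[fast]=4≠a[slow]=3 write a[2]=4, slow++,fast++
slow=2 fast=5: a[fast]=6≠a[slow]=4 write a[3]=6, slow++,fast++
slow=3 fast=6: a[fast]=6=a[slow] dup, fast++
slow=3 fast=7: a[fast]=7≠a[slow]=6 write a[4]=7, slow++,fast++
slow=4 fast=8: a[fast]=7=a[slow] dup, fast++
slow=4 fast=9: a[fast]=8≠a[slow]=7 write a[5]=8, slow++,fast++
slow=5 fast=10: a[fast]=8=a[slow] dup, fast++
slow=5 fast=11: a[fast]=9≠a[slow]=8 write a[6]=9, slow++,fast++
slow=6 fast=12: a[fast]=10≠a[slow]=9 write a[7]=10, slow++,fast++
slow=7 fast=13: a[fast]=11≠a[slow]=10 write a[8]=11, slow++,fast++
slow=8 fast=14: a[fast]=12≠a[slow]=11 write a[9]=12, slow++,fast++
slow=9 fast=15: a[fast]=12=a[slow] dup, fast++
slow=9 fast=16: a[fast]=12=a[slow] dup, fast++
slow=9 fast=17: a[fast]=13≠a[slow]=12 write a[10]=13, slow++,fast++

length 11; prefix = [1, 3, 4, 6, 7, 8, 9, 10, 11, 12, 13]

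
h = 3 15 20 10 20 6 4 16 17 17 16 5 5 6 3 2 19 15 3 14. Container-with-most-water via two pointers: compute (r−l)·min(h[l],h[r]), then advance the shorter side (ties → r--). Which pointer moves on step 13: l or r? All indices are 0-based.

r

l=0 r=19: min(3,14)*19=57 best=57 *, l++
l=1 r=19: min(15,14)*18=252 best=252 *, r--
l=1 r=18: min(15,3)*17=51 best=252, r--
l=1 r=17: min(15,15)*16=240 best=252, r--
l=1 r=16: min(15,19)*15=225 best=252, l++
l=2 r=16: min(20,19)*14=266 best=266 *, r--
l=2 r=15: min(20,2)*13=26 best=266, r--
l=2 r=14: min(20,3)*12=36 best=266, r--
l=2 r=13: min(20,6)*11=66 best=266, r--
l=2 r=12: min(20,5)*10=50 best=266, r--
l=2 r=11: min(20,5)*9=45 best=266, r--
l=2 r=10: min(20,16)*8=128 best=266, r--
l=2 r=9: min(20,17)*7=119 best=266, r--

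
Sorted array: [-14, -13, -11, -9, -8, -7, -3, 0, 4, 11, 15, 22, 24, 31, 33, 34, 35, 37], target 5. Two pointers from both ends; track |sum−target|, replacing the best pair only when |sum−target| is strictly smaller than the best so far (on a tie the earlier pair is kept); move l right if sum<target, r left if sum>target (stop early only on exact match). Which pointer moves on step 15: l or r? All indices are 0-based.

r

[0,17] -14+37=23 d=18 * → r--
[0,16] -14+35=21 d=16 * → r--
[0,15] -14+34=20 d=15 * → r--
[0,14] -14+33=19 d=14 * → r--
[0,13] -14+31=17 d=12 * → r--
[0,12] -14+24=10 d=5 * → r--
[0,11] -14+22=8 d=3 * → r--
[0,10] -14+15=1 d=4 → l++
[1,10] -13+15=2 d=3 → l++
[2,10] -11+15=4 d=1 * → l++
[3,10] -9+15=6 d=1 → r--
[3,9] -9+11=2 d=3 → l++
[4,9] -8+11=3 d=2 → l++
[5,9] -7+11=4 d=1 → l++
[6,9] -3+11=8 d=3 → r--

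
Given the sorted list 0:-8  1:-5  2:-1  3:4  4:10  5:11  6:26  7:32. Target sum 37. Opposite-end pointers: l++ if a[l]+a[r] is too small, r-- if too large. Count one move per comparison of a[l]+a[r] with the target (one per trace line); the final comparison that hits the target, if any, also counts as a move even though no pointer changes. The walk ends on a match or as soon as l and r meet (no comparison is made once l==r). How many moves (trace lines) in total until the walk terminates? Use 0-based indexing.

7 moves

l=0 r=7: -8+32=24 <37, l++
l=1 r=7: -5+32=27 <37, l++
l=2 r=7: -1+32=31 <37, l++
l=3 r=7: 4+32=36 <37, l++
l=4 r=7: 10+32=42 >37, r--
l=4 r=6: 10+26=36 <37, l++
l=5 r=6: 11+26=37, found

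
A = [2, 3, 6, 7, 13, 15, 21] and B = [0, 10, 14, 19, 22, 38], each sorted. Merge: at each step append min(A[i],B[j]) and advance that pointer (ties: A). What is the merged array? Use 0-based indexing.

[i=0,j=0] A[i]=2>B[j]=0 take 0 → j++
[i=0,j=1] A[i]=2<=B[j]=10 take 2 → i++
[i=1,j=1] A[i]=3<=B[j]=10 take 3 → i++
[i=2,j=1] A[i]=6<=B[j]=10 take 6 → i++
[i=3,j=1] A[i]=7<=B[j]=10 take 7 → i++
[i=4,j=1] A[i]=13>B[j]=10 take 10 → j++
[i=4,j=2] A[i]=13<=B[j]=14 take 13 → i++
[i=5,j=2] A[i]=15>B[j]=14 take 14 → j++
[i=5,j=3] A[i]=15<=B[j]=19 take 15 → i++
[i=6,j=3] A[i]=21>B[j]=19 take 19 → j++
[i=6,j=4] A[i]=21<=B[j]=22 take 21 → i++
[i=7,j=4] A done, take B[j]=22 → j++
[i=7,j=5] A done, take B[j]=38 → j++

[0, 2, 3, 6, 7, 10, 13, 14, 15, 19, 21, 22, 38]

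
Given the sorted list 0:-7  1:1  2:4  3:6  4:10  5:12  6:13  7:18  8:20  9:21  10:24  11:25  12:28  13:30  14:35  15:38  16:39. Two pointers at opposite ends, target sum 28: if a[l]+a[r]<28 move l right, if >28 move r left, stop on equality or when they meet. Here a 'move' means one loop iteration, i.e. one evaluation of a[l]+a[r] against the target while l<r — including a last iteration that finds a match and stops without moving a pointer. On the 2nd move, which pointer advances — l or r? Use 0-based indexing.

r

[0,16] -7+39=32 >28 → r--
[0,15] -7+38=31 >28 → r--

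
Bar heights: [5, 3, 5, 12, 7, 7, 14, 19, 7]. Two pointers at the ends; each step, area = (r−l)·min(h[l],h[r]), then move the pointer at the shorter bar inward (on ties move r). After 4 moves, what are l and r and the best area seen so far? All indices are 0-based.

l=3, r=7, best area=40

[0,8] min(5,7)*8=40 best=40 * → l++
[1,8] min(3,7)*7=21 best=40 → l++
[2,8] min(5,7)*6=30 best=40 → l++
[3,8] min(12,7)*5=35 best=40 → r--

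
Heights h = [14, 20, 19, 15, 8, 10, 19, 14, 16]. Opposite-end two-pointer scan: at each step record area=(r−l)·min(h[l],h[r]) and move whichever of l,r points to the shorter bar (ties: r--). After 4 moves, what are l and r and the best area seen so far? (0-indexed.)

l=1, r=5, best area=112

[0,8] min(14,16)*8=112 best=112 * → l++
[1,8] min(20,16)*7=112 best=112 → r--
[1,7] min(20,14)*6=84 best=112 → r--
[1,6] min(20,19)*5=95 best=112 → r--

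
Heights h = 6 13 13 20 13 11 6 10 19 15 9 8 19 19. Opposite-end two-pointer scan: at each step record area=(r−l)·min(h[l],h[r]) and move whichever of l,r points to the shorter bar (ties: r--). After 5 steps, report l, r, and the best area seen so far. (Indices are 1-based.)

l=4, r=12, best area=190

[1,14] min(6,19)*13=78 best=78 * → l++
[2,14] min(13,19)*12=156 best=156 * → l++
[3,14] min(13,19)*11=143 best=156 → l++
[4,14] min(20,19)*10=190 best=190 * → r--
[4,13] min(20,19)*9=171 best=190 → r--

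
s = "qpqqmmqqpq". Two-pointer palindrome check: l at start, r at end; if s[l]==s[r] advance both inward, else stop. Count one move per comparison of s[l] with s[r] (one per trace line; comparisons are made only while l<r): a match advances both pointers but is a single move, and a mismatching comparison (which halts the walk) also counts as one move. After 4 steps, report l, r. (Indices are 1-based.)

l=1 r=10: 'q'=='q', l++,r--
l=2 r=9: 'p'=='p', l++,r--
l=3 r=8: 'q'=='q', l++,r--
l=4 r=7: 'q'=='q', l++,r--

l=5, r=6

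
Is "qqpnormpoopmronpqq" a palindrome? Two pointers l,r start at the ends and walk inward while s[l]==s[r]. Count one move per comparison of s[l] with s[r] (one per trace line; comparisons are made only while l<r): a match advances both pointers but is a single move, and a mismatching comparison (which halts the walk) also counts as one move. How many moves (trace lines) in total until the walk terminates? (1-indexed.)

l=1 r=18: 'q'=='q', l++,r--
l=2 r=17: 'q'=='q', l++,r--
l=3 r=16: 'p'=='p', l++,r--
l=4 r=15: 'n'=='n', l++,r--
l=5 r=14: 'o'=='o', l++,r--
l=6 r=13: 'r'=='r', l++,r--
l=7 r=12: 'm'=='m', l++,r--
l=8 r=11: 'p'=='p', l++,r--
l=9 r=10: 'o'=='o', l++,r--

9 moves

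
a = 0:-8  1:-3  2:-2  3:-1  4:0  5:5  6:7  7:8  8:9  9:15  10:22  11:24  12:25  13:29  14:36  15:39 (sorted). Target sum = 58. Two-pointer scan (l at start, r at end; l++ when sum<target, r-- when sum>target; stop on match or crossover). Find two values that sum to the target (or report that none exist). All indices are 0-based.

l=0 r=15: -8+39=31 <58, l++
l=1 r=15: -3+39=36 <58, l++
l=2 r=15: -2+39=37 <58, l++
l=3 r=15: -1+39=38 <58, l++
l=4 r=15: 0+39=39 <58, l++
l=5 r=15: 5+39=44 <58, l++
l=6 r=15: 7+39=46 <58, l++
l=7 r=15: 8+39=47 <58, l++
l=8 r=15: 9+39=48 <58, l++
l=9 r=15: 15+39=54 <58, l++
l=10 r=15: 22+39=61 >58, r--
l=10 r=14: 22+36=58, found

(22, 36)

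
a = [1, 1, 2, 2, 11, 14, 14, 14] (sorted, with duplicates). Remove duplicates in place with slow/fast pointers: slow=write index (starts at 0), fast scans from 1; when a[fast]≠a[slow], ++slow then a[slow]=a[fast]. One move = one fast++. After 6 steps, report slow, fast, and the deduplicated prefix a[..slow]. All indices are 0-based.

slow=3, fast=7, prefix=[1, 2, 11, 14]

(s=0,f=1) a[fast]=1=a[slow] dup → fast++
(s=0,f=2) a[fast]=2≠a[slow]=1 write a[1]=2 → slow++,fast++
(s=1,f=3) a[fast]=2=a[slow] dup → fast++
(s=1,f=4) a[fast]=11≠a[slow]=2 write a[2]=11 → slow++,fast++
(s=2,f=5) a[fast]=14≠a[slow]=11 write a[3]=14 → slow++,fast++
(s=3,f=6) a[fast]=14=a[slow] dup → fast++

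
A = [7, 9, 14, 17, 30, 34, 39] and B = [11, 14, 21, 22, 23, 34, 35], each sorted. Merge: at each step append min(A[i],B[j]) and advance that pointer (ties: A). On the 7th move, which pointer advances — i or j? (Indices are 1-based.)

[i=1,j=1] A[i]=7<=B[j]=11 take 7 → i++
[i=2,j=1] A[i]=9<=B[j]=11 take 9 → i++
[i=3,j=1] A[i]=14>B[j]=11 take 11 → j++
[i=3,j=2] A[i]=14<=B[j]=14 take 14 → i++
[i=4,j=2] A[i]=17>B[j]=14 take 14 → j++
[i=4,j=3] A[i]=17<=B[j]=21 take 17 → i++
[i=5,j=3] A[i]=30>B[j]=21 take 21 → j++

j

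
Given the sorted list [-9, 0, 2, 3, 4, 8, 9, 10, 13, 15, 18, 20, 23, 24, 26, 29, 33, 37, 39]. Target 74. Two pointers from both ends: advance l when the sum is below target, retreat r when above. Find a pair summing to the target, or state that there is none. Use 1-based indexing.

no pair

l=1 r=19: -9+39=30 <74, l++
l=2 r=19: 0+39=39 <74, l++
l=3 r=19: 2+39=41 <74, l++
l=4 r=19: 3+39=42 <74, l++
l=5 r=19: 4+39=43 <74, l++
l=6 r=19: 8+39=47 <74, l++
l=7 r=19: 9+39=48 <74, l++
l=8 r=19: 10+39=49 <74, l++
l=9 r=19: 13+39=52 <74, l++
l=10 r=19: 15+39=54 <74, l++
l=11 r=19: 18+39=57 <74, l++
l=12 r=19: 20+39=59 <74, l++
l=13 r=19: 23+39=62 <74, l++
l=14 r=19: 24+39=63 <74, l++
l=15 r=19: 26+39=65 <74, l++
l=16 r=19: 29+39=68 <74, l++
l=17 r=19: 33+39=72 <74, l++
l=18 r=19: 37+39=76 >74, r--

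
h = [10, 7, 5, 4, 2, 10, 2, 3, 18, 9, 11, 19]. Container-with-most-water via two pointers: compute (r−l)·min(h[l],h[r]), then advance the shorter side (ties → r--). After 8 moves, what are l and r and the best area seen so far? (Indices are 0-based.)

l=0 r=11: min(10,19)*11=110 best=110 *, l++
l=1 r=11: min(7,19)*10=70 best=110, l++
l=2 r=11: min(5,19)*9=45 best=110, l++
l=3 r=11: min(4,19)*8=32 best=110, l++
l=4 r=11: min(2,19)*7=14 best=110, l++
l=5 r=11: min(10,19)*6=60 best=110, l++
l=6 r=11: min(2,19)*5=10 best=110, l++
l=7 r=11: min(3,19)*4=12 best=110, l++

l=8, r=11, best area=110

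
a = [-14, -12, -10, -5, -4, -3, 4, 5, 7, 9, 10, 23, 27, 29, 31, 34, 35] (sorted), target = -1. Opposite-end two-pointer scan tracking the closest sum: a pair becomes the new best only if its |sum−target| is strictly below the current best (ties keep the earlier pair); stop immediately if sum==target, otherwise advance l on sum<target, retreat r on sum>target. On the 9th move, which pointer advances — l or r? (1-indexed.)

[1,17] -14+35=21 d=22 * → r--
[1,16] -14+34=20 d=21 * → r--
[1,15] -14+31=17 d=18 * → r--
[1,14] -14+29=15 d=16 * → r--
[1,13] -14+27=13 d=14 * → r--
[1,12] -14+23=9 d=10 * → r--
[1,11] -14+10=-4 d=3 * → l++
[2,11] -12+10=-2 d=1 * → l++
[3,11] -10+10=0 d=1 → r--

r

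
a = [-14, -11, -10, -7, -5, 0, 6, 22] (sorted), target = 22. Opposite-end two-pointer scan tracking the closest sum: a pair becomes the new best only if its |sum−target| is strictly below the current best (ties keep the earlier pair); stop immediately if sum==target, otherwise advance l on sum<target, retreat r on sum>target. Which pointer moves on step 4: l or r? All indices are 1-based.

l

l=1 r=8: -14+22=8 d=14 *, l++
l=2 r=8: -11+22=11 d=11 *, l++
l=3 r=8: -10+22=12 d=10 *, l++
l=4 r=8: -7+22=15 d=7 *, l++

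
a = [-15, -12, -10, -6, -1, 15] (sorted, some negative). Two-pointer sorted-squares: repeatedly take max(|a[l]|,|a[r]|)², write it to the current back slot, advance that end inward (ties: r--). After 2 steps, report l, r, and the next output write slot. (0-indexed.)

[0,5] |-15|<=|15| out[5]=225 → r--
[0,4] |-15|>|-1| out[4]=225 → l++

l=1, r=4, next write slot=3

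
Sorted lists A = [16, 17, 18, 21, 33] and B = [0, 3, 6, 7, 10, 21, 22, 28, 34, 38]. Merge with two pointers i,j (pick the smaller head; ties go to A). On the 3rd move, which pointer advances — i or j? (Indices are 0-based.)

[i=0,j=0] A[i]=16>B[j]=0 take 0 → j++
[i=0,j=1] A[i]=16>B[j]=3 take 3 → j++
[i=0,j=2] A[i]=16>B[j]=6 take 6 → j++

j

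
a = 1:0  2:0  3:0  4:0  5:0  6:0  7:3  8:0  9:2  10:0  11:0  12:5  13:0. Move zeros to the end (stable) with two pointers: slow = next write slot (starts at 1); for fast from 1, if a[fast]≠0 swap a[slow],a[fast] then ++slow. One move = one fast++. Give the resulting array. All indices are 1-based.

slow=1 fast=1: a[fast]=0, fast++
slow=1 fast=2: a[fast]=0, fast++
slow=1 fast=3: a[fast]=0, fast++
slow=1 fast=4: a[fast]=0, fast++
slow=1 fast=5: a[fast]=0, fast++
slow=1 fast=6: a[fast]=0, fast++
slow=1 fast=7: a[fast]=3≠0 swap→a[1]=3, slow++,fast++
slow=2 fast=8: a[fast]=0, fast++
slow=2 fast=9: a[fast]=2≠0 swap→a[2]=2, slow++,fast++
slow=3 fast=10: a[fast]=0, fast++
slow=3 fast=11: a[fast]=0, fast++
slow=3 fast=12: a[fast]=5≠0 swap→a[3]=5, slow++,fast++
slow=4 fast=13: a[fast]=0, fast++

[3, 2, 5, 0, 0, 0, 0, 0, 0, 0, 0, 0, 0]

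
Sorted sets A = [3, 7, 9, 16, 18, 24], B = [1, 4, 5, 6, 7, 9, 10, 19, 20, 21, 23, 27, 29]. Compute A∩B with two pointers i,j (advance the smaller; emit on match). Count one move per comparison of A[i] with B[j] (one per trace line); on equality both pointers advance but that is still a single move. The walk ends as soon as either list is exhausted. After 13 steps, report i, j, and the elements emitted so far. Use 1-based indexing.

i=6, j=11, emitted=[7, 9]

[i=1,j=1] 3>1 → j++
[i=1,j=2] 3<4 → i++
[i=2,j=2] 7>4 → j++
[i=2,j=3] 7>5 → j++
[i=2,j=4] 7>6 → j++
[i=2,j=5] 7==7 emit → i++,j++
[i=3,j=6] 9==9 emit → i++,j++
[i=4,j=7] 16>10 → j++
[i=4,j=8] 16<19 → i++
[i=5,j=8] 18<19 → i++
[i=6,j=8] 24>19 → j++
[i=6,j=9] 24>20 → j++
[i=6,j=10] 24>21 → j++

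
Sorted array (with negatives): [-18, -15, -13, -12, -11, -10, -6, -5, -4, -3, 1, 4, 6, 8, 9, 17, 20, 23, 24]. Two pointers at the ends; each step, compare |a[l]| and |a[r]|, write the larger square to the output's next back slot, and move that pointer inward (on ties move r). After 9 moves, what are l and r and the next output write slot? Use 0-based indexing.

[0,18] |-18|<=|24| out[18]=576 → r--
[0,17] |-18|<=|23| out[17]=529 → r--
[0,16] |-18|<=|20| out[16]=400 → r--
[0,15] |-18|>|17| out[15]=324 → l++
[1,15] |-15|<=|17| out[14]=289 → r--
[1,14] |-15|>|9| out[13]=225 → l++
[2,14] |-13|>|9| out[12]=169 → l++
[3,14] |-12|>|9| out[11]=144 → l++
[4,14] |-11|>|9| out[10]=121 → l++

l=5, r=14, next write slot=9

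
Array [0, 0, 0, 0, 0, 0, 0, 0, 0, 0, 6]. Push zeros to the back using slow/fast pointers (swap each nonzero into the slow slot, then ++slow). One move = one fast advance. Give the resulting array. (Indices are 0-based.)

[6, 0, 0, 0, 0, 0, 0, 0, 0, 0, 0]

slow=0 fast=0: a[fast]=0, fast++
slow=0 fast=1: a[fast]=0, fast++
slow=0 fast=2: a[fast]=0, fast++
slow=0 fast=3: a[fast]=0, fast++
slow=0 fast=4: a[fast]=0, fast++
slow=0 fast=5: a[fast]=0, fast++
slow=0 fast=6: a[fast]=0, fast++
slow=0 fast=7: a[fast]=0, fast++
slow=0 fast=8: a[fast]=0, fast++
slow=0 fast=9: a[fast]=0, fast++
slow=0 fast=10: a[fast]=6≠0 swap→a[0]=6, slow++,fast++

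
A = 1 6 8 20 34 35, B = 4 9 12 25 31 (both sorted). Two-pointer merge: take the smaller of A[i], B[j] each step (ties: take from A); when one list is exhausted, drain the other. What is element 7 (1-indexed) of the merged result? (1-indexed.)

i=1 j=1: A[i]=1<=B[j]=4 take 1, i++
i=2 j=1: A[i]=6>B[j]=4 take 4, j++
i=2 j=2: A[i]=6<=B[j]=9 take 6, i++
i=3 j=2: A[i]=8<=B[j]=9 take 8, i++
i=4 j=2: A[i]=20>B[j]=9 take 9, j++
i=4 j=3: A[i]=20>B[j]=12 take 12, j++
i=4 j=4: A[i]=20<=B[j]=25 take 20, i++
i=5 j=4: A[i]=34>B[j]=25 take 25, j++
i=5 j=5: A[i]=34>B[j]=31 take 31, j++
i=5 j=6: B done, take A[i]=34, i++
i=6 j=6: B done, take A[i]=35, i++

merged[7] = 20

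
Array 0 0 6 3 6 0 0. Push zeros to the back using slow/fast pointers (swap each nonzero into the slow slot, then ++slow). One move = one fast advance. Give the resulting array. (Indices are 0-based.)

(s=0,f=0) a[fast]=0 → fast++
(s=0,f=1) a[fast]=0 → fast++
(s=0,f=2) a[fast]=6≠0 swap→a[0]=6 → slow++,fast++
(s=1,f=3) a[fast]=3≠0 swap→a[1]=3 → slow++,fast++
(s=2,f=4) a[fast]=6≠0 swap→a[2]=6 → slow++,fast++
(s=3,f=5) a[fast]=0 → fast++
(s=3,f=6) a[fast]=0 → fast++

[6, 3, 6, 0, 0, 0, 0]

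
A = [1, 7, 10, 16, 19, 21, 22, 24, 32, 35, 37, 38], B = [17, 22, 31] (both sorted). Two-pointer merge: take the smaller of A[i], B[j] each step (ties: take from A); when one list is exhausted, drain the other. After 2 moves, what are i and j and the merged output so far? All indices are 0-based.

[i=0,j=0] A[i]=1<=B[j]=17 take 1 → i++
[i=1,j=0] A[i]=7<=B[j]=17 take 7 → i++

i=2, j=0, merged so far=[1, 7]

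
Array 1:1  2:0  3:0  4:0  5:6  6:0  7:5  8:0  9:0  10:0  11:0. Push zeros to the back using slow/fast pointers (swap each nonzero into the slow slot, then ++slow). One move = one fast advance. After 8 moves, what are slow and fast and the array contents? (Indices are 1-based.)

slow=4, fast=9, a=[1, 6, 5, 0, 0, 0, 0, 0, 0, 0, 0]

slow=1 fast=1: a[fast]=1≠0 swap→a[1]=1, slow++,fast++
slow=2 fast=2: a[fast]=0, fast++
slow=2 fast=3: a[fast]=0, fast++
slow=2 fast=4: a[fast]=0, fast++
slow=2 fast=5: a[fast]=6≠0 swap→a[2]=6, slow++,fast++
slow=3 fast=6: a[fast]=0, fast++
slow=3 fast=7: a[fast]=5≠0 swap→a[3]=5, slow++,fast++
slow=4 fast=8: a[fast]=0, fast++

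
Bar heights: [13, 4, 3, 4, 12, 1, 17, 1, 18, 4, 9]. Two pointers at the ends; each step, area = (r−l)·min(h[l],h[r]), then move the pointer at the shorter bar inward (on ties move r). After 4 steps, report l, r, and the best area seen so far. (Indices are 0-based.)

l=2, r=8, best area=104

l=0 r=10: min(13,9)*10=90 best=90 *, r--
l=0 r=9: min(13,4)*9=36 best=90, r--
l=0 r=8: min(13,18)*8=104 best=104 *, l++
l=1 r=8: min(4,18)*7=28 best=104, l++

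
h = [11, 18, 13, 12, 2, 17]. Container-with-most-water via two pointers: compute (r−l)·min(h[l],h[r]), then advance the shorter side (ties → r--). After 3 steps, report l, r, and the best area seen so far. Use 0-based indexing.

l=1, r=3, best area=68

[0,5] min(11,17)*5=55 best=55 * → l++
[1,5] min(18,17)*4=68 best=68 * → r--
[1,4] min(18,2)*3=6 best=68 → r--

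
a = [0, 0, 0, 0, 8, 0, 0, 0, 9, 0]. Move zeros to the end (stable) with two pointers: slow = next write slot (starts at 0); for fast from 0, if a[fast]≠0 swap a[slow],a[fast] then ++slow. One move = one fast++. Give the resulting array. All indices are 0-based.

slow=0 fast=0: a[fast]=0, fast++
slow=0 fast=1: a[fast]=0, fast++
slow=0 fast=2: a[fast]=0, fast++
slow=0 fast=3: a[fast]=0, fast++
slow=0 fast=4: a[fast]=8≠0 swap→a[0]=8, slow++,fast++
slow=1 fast=5: a[fast]=0, fast++
slow=1 fast=6: a[fast]=0, fast++
slow=1 fast=7: a[fast]=0, fast++
slow=1 fast=8: a[fast]=9≠0 swap→a[1]=9, slow++,fast++
slow=2 fast=9: a[fast]=0, fast++

[8, 9, 0, 0, 0, 0, 0, 0, 0, 0]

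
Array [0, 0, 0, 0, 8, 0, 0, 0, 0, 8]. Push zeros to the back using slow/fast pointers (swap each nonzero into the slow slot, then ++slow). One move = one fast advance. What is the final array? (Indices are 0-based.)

[8, 8, 0, 0, 0, 0, 0, 0, 0, 0]

slow=0 fast=0: a[fast]=0, fast++
slow=0 fast=1: a[fast]=0, fast++
slow=0 fast=2: a[fast]=0, fast++
slow=0 fast=3: a[fast]=0, fast++
slow=0 fast=4: a[fast]=8≠0 swap→a[0]=8, slow++,fast++
slow=1 fast=5: a[fast]=0, fast++
slow=1 fast=6: a[fast]=0, fast++
slow=1 fast=7: a[fast]=0, fast++
slow=1 fast=8: a[fast]=0, fast++
slow=1 fast=9: a[fast]=8≠0 swap→a[1]=8, slow++,fast++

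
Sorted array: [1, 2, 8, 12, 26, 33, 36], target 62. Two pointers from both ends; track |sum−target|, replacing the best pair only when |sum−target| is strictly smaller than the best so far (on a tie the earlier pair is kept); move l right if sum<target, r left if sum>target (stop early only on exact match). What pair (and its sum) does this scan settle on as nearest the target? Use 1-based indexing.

pair (26, 36) with sum 62 (|Δ|=0)

l=1 r=7: 1+36=37 d=25 *, l++
l=2 r=7: 2+36=38 d=24 *, l++
l=3 r=7: 8+36=44 d=18 *, l++
l=4 r=7: 12+36=48 d=14 *, l++
l=5 r=7: 26+36=62 d=0 *, stop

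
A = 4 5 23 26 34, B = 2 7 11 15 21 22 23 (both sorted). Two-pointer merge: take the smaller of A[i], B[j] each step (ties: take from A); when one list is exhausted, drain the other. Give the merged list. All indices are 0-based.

[2, 4, 5, 7, 11, 15, 21, 22, 23, 23, 26, 34]

i=0 j=0: A[i]=4>B[j]=2 take 2, j++
i=0 j=1: A[i]=4<=B[j]=7 take 4, i++
i=1 j=1: A[i]=5<=B[j]=7 take 5, i++
i=2 j=1: A[i]=23>B[j]=7 take 7, j++
i=2 j=2: A[i]=23>B[j]=11 take 11, j++
i=2 j=3: A[i]=23>B[j]=15 take 15, j++
i=2 j=4: A[i]=23>B[j]=21 take 21, j++
i=2 j=5: A[i]=23>B[j]=22 take 22, j++
i=2 j=6: A[i]=23<=B[j]=23 take 23, i++
i=3 j=6: A[i]=26>B[j]=23 take 23, j++
i=3 j=7: B done, take A[i]=26, i++
i=4 j=7: B done, take A[i]=34, i++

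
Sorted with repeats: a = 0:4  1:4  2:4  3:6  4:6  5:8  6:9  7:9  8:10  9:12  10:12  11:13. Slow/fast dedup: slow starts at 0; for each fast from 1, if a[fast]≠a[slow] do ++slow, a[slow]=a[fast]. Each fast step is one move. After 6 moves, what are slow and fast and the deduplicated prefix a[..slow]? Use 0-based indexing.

slow=3, fast=7, prefix=[4, 6, 8, 9]

(s=0,f=1) a[fast]=4=a[slow] dup → fast++
(s=0,f=2) a[fast]=4=a[slow] dup → fast++
(s=0,f=3) a[fast]=6≠a[slow]=4 write a[1]=6 → slow++,fast++
(s=1,f=4) a[fast]=6=a[slow] dup → fast++
(s=1,f=5) a[fast]=8≠a[slow]=6 write a[2]=8 → slow++,fast++
(s=2,f=6) a[fast]=9≠a[slow]=8 write a[3]=9 → slow++,fast++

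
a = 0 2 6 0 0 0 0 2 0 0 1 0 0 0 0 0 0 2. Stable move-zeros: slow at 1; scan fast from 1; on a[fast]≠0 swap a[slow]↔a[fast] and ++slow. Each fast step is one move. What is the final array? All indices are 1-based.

(s=1,f=1) a[fast]=0 → fast++
(s=1,f=2) a[fast]=2≠0 swap→a[1]=2 → slow++,fast++
(s=2,f=3) a[fast]=6≠0 swap→a[2]=6 → slow++,fast++
(s=3,f=4) a[fast]=0 → fast++
(s=3,f=5) a[fast]=0 → fast++
(s=3,f=6) a[fast]=0 → fast++
(s=3,f=7) a[fast]=0 → fast++
(s=3,f=8) a[fast]=2≠0 swap→a[3]=2 → slow++,fast++
(s=4,f=9) a[fast]=0 → fast++
(s=4,f=10) a[fast]=0 → fast++
(s=4,f=11) a[fast]=1≠0 swap→a[4]=1 → slow++,fast++
(s=5,f=12) a[fast]=0 → fast++
(s=5,f=13) a[fast]=0 → fast++
(s=5,f=14) a[fast]=0 → fast++
(s=5,f=15) a[fast]=0 → fast++
(s=5,f=16) a[fast]=0 → fast++
(s=5,f=17) a[fast]=0 → fast++
(s=5,f=18) a[fast]=2≠0 swap→a[5]=2 → slow++,fast++

[2, 6, 2, 1, 2, 0, 0, 0, 0, 0, 0, 0, 0, 0, 0, 0, 0, 0]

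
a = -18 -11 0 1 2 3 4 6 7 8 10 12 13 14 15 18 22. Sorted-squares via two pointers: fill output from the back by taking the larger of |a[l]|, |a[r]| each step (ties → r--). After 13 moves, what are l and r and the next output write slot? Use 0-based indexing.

l=2, r=5, next write slot=3

[0,16] |-18|<=|22| out[16]=484 → r--
[0,15] |-18|<=|18| out[15]=324 → r--
[0,14] |-18|>|15| out[14]=324 → l++
[1,14] |-11|<=|15| out[13]=225 → r--
[1,13] |-11|<=|14| out[12]=196 → r--
[1,12] |-11|<=|13| out[11]=169 → r--
[1,11] |-11|<=|12| out[10]=144 → r--
[1,10] |-11|>|10| out[9]=121 → l++
[2,10] |0|<=|10| out[8]=100 → r--
[2,9] |0|<=|8| out[7]=64 → r--
[2,8] |0|<=|7| out[6]=49 → r--
[2,7] |0|<=|6| out[5]=36 → r--
[2,6] |0|<=|4| out[4]=16 → r--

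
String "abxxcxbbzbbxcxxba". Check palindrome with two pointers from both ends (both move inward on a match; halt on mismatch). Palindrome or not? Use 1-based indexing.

palindrome

l=1 r=17: 'a'=='a', l++,r--
l=2 r=16: 'b'=='b', l++,r--
l=3 r=15: 'x'=='x', l++,r--
l=4 r=14: 'x'=='x', l++,r--
l=5 r=13: 'c'=='c', l++,r--
l=6 r=12: 'x'=='x', l++,r--
l=7 r=11: 'b'=='b', l++,r--
l=8 r=10: 'b'=='b', l++,r--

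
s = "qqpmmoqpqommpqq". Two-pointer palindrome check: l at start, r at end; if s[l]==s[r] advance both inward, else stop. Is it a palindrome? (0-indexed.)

[0,14] 'q'=='q' → l++,r--
[1,13] 'q'=='q' → l++,r--
[2,12] 'p'=='p' → l++,r--
[3,11] 'm'=='m' → l++,r--
[4,10] 'm'=='m' → l++,r--
[5,9] 'o'=='o' → l++,r--
[6,8] 'q'=='q' → l++,r--

palindrome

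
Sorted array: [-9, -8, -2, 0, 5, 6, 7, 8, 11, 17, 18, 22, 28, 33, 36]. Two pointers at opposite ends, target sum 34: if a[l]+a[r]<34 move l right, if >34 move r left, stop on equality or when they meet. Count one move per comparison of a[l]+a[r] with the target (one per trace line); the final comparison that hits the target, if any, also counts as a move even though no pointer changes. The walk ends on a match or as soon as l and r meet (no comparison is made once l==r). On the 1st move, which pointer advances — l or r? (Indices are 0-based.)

[0,14] -9+36=27 <34 → l++

l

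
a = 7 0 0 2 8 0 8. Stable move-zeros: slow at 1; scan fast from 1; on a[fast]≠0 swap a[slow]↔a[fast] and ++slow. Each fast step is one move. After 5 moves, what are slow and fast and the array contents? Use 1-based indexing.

slow=4, fast=6, a=[7, 2, 8, 0, 0, 0, 8]

slow=1 fast=1: a[fast]=7≠0 swap→a[1]=7, slow++,fast++
slow=2 fast=2: a[fast]=0, fast++
slow=2 fast=3: a[fast]=0, fast++
slow=2 fast=4: a[fast]=2≠0 swap→a[2]=2, slow++,fast++
slow=3 fast=5: a[fast]=8≠0 swap→a[3]=8, slow++,fast++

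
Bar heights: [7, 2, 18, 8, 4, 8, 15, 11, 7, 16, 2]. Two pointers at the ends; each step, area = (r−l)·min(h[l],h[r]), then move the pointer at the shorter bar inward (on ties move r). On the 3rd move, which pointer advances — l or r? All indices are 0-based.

l

l=0 r=10: min(7,2)*10=20 best=20 *, r--
l=0 r=9: min(7,16)*9=63 best=63 *, l++
l=1 r=9: min(2,16)*8=16 best=63, l++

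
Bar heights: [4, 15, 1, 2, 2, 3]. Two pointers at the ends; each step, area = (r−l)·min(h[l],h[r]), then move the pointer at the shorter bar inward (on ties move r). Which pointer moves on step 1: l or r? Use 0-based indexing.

[0,5] min(4,3)*5=15 best=15 * → r--

r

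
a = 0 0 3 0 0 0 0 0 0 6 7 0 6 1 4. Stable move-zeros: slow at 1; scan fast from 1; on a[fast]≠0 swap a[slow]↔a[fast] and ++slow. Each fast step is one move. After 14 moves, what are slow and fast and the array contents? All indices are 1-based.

slow=1 fast=1: a[fast]=0, fast++
slow=1 fast=2: a[fast]=0, fast++
slow=1 fast=3: a[fast]=3≠0 swap→a[1]=3, slow++,fast++
slow=2 fast=4: a[fast]=0, fast++
slow=2 fast=5: a[fast]=0, fast++
slow=2 fast=6: a[fast]=0, fast++
slow=2 fast=7: a[fast]=0, fast++
slow=2 fast=8: a[fast]=0, fast++
slow=2 fast=9: a[fast]=0, fast++
slow=2 fast=10: a[fast]=6≠0 swap→a[2]=6, slow++,fast++
slow=3 fast=11: a[fast]=7≠0 swap→a[3]=7, slow++,fast++
slow=4 fast=12: a[fast]=0, fast++
slow=4 fast=13: a[fast]=6≠0 swap→a[4]=6, slow++,fast++
slow=5 fast=14: a[fast]=1≠0 swap→a[5]=1, slow++,fast++

slow=6, fast=15, a=[3, 6, 7, 6, 1, 0, 0, 0, 0, 0, 0, 0, 0, 0, 4]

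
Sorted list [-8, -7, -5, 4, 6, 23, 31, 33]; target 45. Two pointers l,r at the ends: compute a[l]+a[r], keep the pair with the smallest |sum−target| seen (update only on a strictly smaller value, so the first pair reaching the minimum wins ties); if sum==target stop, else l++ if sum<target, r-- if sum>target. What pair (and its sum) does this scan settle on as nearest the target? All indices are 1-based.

[1,8] -8+33=25 d=20 * → l++
[2,8] -7+33=26 d=19 * → l++
[3,8] -5+33=28 d=17 * → l++
[4,8] 4+33=37 d=8 * → l++
[5,8] 6+33=39 d=6 * → l++
[6,8] 23+33=56 d=11 → r--
[6,7] 23+31=54 d=9 → r--

pair (6, 33) with sum 39 (|Δ|=6)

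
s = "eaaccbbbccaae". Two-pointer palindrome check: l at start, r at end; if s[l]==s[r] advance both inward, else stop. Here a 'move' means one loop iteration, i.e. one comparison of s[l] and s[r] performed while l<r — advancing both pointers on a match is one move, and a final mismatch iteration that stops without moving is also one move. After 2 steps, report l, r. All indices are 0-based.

l=2, r=10

l=0 r=12: 'e'=='e', l++,r--
l=1 r=11: 'a'=='a', l++,r--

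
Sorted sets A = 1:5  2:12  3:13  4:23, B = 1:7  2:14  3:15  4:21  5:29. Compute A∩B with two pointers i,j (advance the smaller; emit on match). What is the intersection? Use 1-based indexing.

intersection = []

i=1 j=1: 5<7, i++
i=2 j=1: 12>7, j++
i=2 j=2: 12<14, i++
i=3 j=2: 13<14, i++
i=4 j=2: 23>14, j++
i=4 j=3: 23>15, j++
i=4 j=4: 23>21, j++
i=4 j=5: 23<29, i++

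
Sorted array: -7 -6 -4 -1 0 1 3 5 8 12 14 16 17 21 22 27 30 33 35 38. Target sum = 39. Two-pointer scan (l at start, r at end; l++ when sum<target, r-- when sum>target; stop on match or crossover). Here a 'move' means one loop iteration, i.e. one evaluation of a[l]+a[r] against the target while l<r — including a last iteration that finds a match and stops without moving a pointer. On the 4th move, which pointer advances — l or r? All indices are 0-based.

l

l=0 r=19: -7+38=31 <39, l++
l=1 r=19: -6+38=32 <39, l++
l=2 r=19: -4+38=34 <39, l++
l=3 r=19: -1+38=37 <39, l++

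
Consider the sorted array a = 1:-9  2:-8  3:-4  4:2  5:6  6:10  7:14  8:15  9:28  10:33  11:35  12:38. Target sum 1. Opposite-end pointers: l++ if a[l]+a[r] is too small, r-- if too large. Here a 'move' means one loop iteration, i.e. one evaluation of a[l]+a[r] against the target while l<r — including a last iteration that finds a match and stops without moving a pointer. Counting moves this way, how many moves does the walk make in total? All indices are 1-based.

[1,12] -9+38=29 >1 → r--
[1,11] -9+35=26 >1 → r--
[1,10] -9+33=24 >1 → r--
[1,9] -9+28=19 >1 → r--
[1,8] -9+15=6 >1 → r--
[1,7] -9+14=5 >1 → r--
[1,6] -9+10=1 → found

7 moves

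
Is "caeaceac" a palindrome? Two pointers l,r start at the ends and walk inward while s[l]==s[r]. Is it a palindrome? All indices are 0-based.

[0,7] 'c'=='c' → l++,r--
[1,6] 'a'=='a' → l++,r--
[2,5] 'e'=='e' → l++,r--
[3,4] 'a'!='c' → stop

not a palindrome (mismatch at 3,4)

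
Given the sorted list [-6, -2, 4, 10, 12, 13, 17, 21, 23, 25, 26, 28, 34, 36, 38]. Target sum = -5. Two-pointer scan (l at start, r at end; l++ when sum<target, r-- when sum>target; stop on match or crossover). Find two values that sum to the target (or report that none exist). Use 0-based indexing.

l=0 r=14: -6+38=32 >-5, r--
l=0 r=13: -6+36=30 >-5, r--
l=0 r=12: -6+34=28 >-5, r--
l=0 r=11: -6+28=22 >-5, r--
l=0 r=10: -6+26=20 >-5, r--
l=0 r=9: -6+25=19 >-5, r--
l=0 r=8: -6+23=17 >-5, r--
l=0 r=7: -6+21=15 >-5, r--
l=0 r=6: -6+17=11 >-5, r--
l=0 r=5: -6+13=7 >-5, r--
l=0 r=4: -6+12=6 >-5, r--
l=0 r=3: -6+10=4 >-5, r--
l=0 r=2: -6+4=-2 >-5, r--
l=0 r=1: -6+-2=-8 <-5, l++

no pair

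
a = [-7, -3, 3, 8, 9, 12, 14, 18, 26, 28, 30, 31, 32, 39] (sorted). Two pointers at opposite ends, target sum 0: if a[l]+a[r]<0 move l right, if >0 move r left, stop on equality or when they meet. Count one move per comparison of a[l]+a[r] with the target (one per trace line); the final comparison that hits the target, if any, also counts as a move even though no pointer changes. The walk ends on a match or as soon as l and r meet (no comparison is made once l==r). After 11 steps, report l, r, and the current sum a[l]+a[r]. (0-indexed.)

l=0, r=2, sum=-4

l=0 r=13: -7+39=32 >0, r--
l=0 r=12: -7+32=25 >0, r--
l=0 r=11: -7+31=24 >0, r--
l=0 r=10: -7+30=23 >0, r--
l=0 r=9: -7+28=21 >0, r--
l=0 r=8: -7+26=19 >0, r--
l=0 r=7: -7+18=11 >0, r--
l=0 r=6: -7+14=7 >0, r--
l=0 r=5: -7+12=5 >0, r--
l=0 r=4: -7+9=2 >0, r--
l=0 r=3: -7+8=1 >0, r--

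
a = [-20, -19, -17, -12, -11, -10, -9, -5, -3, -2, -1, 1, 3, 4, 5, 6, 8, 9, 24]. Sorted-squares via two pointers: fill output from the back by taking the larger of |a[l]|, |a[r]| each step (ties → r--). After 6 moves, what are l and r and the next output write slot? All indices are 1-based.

l=6, r=18, next write slot=13

[1,19] |-20|<=|24| out[19]=576 → r--
[1,18] |-20|>|9| out[18]=400 → l++
[2,18] |-19|>|9| out[17]=361 → l++
[3,18] |-17|>|9| out[16]=289 → l++
[4,18] |-12|>|9| out[15]=144 → l++
[5,18] |-11|>|9| out[14]=121 → l++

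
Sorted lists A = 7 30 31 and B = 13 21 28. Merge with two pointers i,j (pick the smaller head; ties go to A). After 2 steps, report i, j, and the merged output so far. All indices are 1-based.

i=2, j=2, merged so far=[7, 13]

i=1 j=1: A[i]=7<=B[j]=13 take 7, i++
i=2 j=1: A[i]=30>B[j]=13 take 13, j++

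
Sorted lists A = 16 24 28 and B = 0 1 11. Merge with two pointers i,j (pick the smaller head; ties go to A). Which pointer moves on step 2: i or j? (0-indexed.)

j

[i=0,j=0] A[i]=16>B[j]=0 take 0 → j++
[i=0,j=1] A[i]=16>B[j]=1 take 1 → j++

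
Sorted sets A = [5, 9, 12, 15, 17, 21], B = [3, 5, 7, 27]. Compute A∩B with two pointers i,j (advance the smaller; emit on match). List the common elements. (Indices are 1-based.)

intersection = [5]

[i=1,j=1] 5>3 → j++
[i=1,j=2] 5==5 emit → i++,j++
[i=2,j=3] 9>7 → j++
[i=2,j=4] 9<27 → i++
[i=3,j=4] 12<27 → i++
[i=4,j=4] 15<27 → i++
[i=5,j=4] 17<27 → i++
[i=6,j=4] 21<27 → i++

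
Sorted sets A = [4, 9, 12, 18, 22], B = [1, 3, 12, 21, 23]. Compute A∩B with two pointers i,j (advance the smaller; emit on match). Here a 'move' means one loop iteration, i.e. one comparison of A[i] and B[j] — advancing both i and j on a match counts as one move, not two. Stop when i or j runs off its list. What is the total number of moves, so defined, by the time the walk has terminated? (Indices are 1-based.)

[i=1,j=1] 4>1 → j++
[i=1,j=2] 4>3 → j++
[i=1,j=3] 4<12 → i++
[i=2,j=3] 9<12 → i++
[i=3,j=3] 12==12 emit → i++,j++
[i=4,j=4] 18<21 → i++
[i=5,j=4] 22>21 → j++
[i=5,j=5] 22<23 → i++

8 moves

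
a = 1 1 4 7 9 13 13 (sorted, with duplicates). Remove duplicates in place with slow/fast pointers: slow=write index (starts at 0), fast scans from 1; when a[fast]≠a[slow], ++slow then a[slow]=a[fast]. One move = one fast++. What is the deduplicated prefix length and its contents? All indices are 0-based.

length 5; prefix = [1, 4, 7, 9, 13]

slow=0 fast=1: a[fast]=1=a[slow] dup, fast++
slow=0 fast=2: a[fast]=4≠a[slow]=1 write a[1]=4, slow++,fast++
slow=1 fast=3: a[fast]=7≠a[slow]=4 write a[2]=7, slow++,fast++
slow=2 fast=4: a[fast]=9≠a[slow]=7 write a[3]=9, slow++,fast++
slow=3 fast=5: a[fast]=13≠a[slow]=9 write a[4]=13, slow++,fast++
slow=4 fast=6: a[fast]=13=a[slow] dup, fast++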